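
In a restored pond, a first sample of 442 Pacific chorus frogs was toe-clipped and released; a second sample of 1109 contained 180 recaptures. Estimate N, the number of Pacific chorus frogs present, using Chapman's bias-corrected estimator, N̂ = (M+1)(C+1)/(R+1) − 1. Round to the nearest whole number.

N ≈ 2716

N̂ = (442+1)(1109+1)/(180+1) − 1 = 443·1110/181 − 1
= 491730/181 − 1 ≈ 2716.7 − 1 ≈ 2715.7 → 2716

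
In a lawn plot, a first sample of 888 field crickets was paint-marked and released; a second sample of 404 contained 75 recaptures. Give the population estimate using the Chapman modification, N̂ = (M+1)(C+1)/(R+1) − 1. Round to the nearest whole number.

N ≈ 4736

N̂ = (888+1)(404+1)/(75+1) − 1 = 889·405/76 − 1
= 360045/76 − 1 ≈ 4737.4 − 1 ≈ 4736.4 → 4736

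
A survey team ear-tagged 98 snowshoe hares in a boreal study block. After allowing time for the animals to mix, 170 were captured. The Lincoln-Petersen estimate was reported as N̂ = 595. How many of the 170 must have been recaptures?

From N = M·C/R: R = M·C / N = 98·170 / 595 = 16660 / 595 = 28.

R = 28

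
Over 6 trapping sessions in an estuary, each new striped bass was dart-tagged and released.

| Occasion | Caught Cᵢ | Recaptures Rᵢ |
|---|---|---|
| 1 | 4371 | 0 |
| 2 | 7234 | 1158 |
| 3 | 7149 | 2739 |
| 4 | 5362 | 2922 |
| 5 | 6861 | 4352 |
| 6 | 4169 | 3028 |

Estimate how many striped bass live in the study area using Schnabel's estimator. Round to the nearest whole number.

Marked at large before each occasion: Mᵢ = Σⱼ<ᵢ (Cⱼ − Rⱼ) → M1=0, M2=4371, M3=10447, M4=14857, M5=17297, M6=19806
Σ MᵢCᵢ = 0·4371 + 4371·7234 + 10447·7149 + 14857·5362 + 17297·6861 + 19806·4169 = 0 + 31619814 + 74685603 + 79663234 + 118674717 + 82571214 = 387214582
Σ Rᵢ = 0 + 1158 + 2739 + 2922 + 4352 + 3028 = 14199
N̂ = 387214582 / 14199 ≈ 27270.6 → 27271

N ≈ 27,271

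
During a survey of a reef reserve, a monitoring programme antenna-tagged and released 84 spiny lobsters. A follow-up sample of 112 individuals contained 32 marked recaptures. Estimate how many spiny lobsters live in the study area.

N = (84 × 112) / 32 = 9408 / 32 = 294

N = 294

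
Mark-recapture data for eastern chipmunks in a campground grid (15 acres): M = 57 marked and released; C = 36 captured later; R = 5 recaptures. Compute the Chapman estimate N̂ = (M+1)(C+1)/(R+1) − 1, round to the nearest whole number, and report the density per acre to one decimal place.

density ≈ 23.8 eastern chipmunks per acre

N̂ = 58·37/6 − 1 = 2146/6 − 1 ≈ 356.7 → 357
Density = N̂ / area = 357 / 15 ≈ 23.80 → 23.8 per acre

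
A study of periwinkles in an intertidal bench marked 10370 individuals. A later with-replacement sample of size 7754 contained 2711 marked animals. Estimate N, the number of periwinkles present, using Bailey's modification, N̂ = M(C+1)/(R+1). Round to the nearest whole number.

N ≈ 29,653

N̂ = 10370·(7754+1)/(2711+1) = 10370·7755/2712 = 80419350/2712 ≈ 29653.2 → 29653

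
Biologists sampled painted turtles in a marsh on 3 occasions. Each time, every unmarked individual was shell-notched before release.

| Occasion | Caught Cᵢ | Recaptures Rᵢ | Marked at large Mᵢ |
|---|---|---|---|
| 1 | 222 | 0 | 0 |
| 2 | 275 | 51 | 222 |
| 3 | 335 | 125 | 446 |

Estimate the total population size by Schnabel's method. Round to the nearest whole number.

N ≈ 1196

Σ MᵢCᵢ = 0·222 + 222·275 + 446·335 = 0 + 61050 + 149410 = 210460
Σ Rᵢ = 0 + 51 + 125 = 176
N̂ = 210460 / 176 ≈ 1195.8 → 1196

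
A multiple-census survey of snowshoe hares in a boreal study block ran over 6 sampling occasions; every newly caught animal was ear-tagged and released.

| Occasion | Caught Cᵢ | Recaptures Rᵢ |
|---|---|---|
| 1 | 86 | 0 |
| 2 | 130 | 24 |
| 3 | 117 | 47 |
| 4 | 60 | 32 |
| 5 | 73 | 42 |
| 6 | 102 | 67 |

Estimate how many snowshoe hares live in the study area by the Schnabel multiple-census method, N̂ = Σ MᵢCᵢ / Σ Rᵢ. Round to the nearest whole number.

N ≈ 487

Marked at large before each occasion: Mᵢ = Σⱼ<ᵢ (Cⱼ − Rⱼ) → M1=0, M2=86, M3=192, M4=262, M5=290, M6=321
Σ MᵢCᵢ = 0·86 + 86·130 + 192·117 + 262·60 + 290·73 + 321·102 = 0 + 11180 + 22464 + 15720 + 21170 + 32742 = 103276
Σ Rᵢ = 0 + 24 + 47 + 32 + 42 + 67 = 212
N̂ = 103276 / 212 ≈ 487.2 → 487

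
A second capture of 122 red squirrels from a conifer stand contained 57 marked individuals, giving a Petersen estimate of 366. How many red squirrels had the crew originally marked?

M = 171

From N = M·C/R: M = N·R / C = 366·57 / 122 = 20862 / 122 = 171.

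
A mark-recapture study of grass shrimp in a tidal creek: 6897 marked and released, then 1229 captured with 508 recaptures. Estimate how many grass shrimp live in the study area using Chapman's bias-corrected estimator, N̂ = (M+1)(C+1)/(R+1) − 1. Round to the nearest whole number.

N̂ = (6897+1)(1229+1)/(508+1) − 1 = 6898·1230/509 − 1
= 8484540/509 − 1 ≈ 16669.0 − 1 ≈ 16668.0 → 16668

N ≈ 16,668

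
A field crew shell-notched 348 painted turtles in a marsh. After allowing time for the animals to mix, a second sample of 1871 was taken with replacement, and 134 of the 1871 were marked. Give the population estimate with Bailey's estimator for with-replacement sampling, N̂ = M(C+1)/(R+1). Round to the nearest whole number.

N ≈ 4826

N̂ = 348·(1871+1)/(134+1) = 348·1872/135 = 651456/135 ≈ 4825.6 → 4826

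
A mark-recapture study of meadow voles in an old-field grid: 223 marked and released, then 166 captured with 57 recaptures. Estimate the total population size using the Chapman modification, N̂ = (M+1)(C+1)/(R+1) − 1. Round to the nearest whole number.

N̂ = (223+1)(166+1)/(57+1) − 1 = 224·167/58 − 1
= 37408/58 − 1 ≈ 645.0 − 1 ≈ 644.0 → 644

N ≈ 644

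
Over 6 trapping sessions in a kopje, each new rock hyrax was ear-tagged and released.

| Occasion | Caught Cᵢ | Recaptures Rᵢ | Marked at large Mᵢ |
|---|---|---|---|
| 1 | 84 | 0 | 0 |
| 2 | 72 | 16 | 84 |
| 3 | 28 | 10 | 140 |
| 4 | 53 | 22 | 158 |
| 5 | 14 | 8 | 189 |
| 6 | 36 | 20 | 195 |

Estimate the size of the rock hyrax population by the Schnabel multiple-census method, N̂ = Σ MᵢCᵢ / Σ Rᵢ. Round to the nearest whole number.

Σ MᵢCᵢ = 0·84 + 84·72 + 140·28 + 158·53 + 189·14 + 195·36 = 0 + 6048 + 3920 + 8374 + 2646 + 7020 = 28008
Σ Rᵢ = 0 + 16 + 10 + 22 + 8 + 20 = 76
N̂ = 28008 / 76 ≈ 368.5 → 369

N ≈ 369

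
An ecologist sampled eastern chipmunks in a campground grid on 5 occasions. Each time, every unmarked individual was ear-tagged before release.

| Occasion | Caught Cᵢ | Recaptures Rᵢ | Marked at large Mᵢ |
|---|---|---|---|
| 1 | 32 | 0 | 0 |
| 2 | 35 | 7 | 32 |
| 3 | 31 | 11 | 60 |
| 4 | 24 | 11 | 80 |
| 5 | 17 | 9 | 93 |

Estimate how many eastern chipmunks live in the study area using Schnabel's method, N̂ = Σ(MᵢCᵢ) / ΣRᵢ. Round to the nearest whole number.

Σ MᵢCᵢ = 0·32 + 32·35 + 60·31 + 80·24 + 93·17 = 0 + 1120 + 1860 + 1920 + 1581 = 6481
Σ Rᵢ = 0 + 7 + 11 + 11 + 9 = 38
N̂ = 6481 / 38 ≈ 170.6 → 171

N ≈ 171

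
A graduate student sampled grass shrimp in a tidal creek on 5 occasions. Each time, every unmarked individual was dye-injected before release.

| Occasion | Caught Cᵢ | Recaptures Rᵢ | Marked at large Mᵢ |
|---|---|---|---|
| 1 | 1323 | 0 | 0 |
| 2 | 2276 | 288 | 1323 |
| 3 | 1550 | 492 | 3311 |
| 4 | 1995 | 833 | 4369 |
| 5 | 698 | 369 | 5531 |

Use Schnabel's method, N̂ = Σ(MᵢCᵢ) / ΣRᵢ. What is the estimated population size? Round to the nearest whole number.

N ≈ 10,454

Σ MᵢCᵢ = 0·1323 + 1323·2276 + 3311·1550 + 4369·1995 + 5531·698 = 0 + 3011148 + 5132050 + 8716155 + 3860638 = 20719991
Σ Rᵢ = 0 + 288 + 492 + 833 + 369 = 1982
N̂ = 20719991 / 1982 ≈ 10454.1 → 10454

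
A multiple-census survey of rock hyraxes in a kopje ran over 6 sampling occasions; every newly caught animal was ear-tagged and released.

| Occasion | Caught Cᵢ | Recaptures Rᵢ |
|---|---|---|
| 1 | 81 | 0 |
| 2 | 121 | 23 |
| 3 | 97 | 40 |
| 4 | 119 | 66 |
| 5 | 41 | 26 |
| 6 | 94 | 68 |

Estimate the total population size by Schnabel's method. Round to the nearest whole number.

Marked at large before each occasion: Mᵢ = Σⱼ<ᵢ (Cⱼ − Rⱼ) → M1=0, M2=81, M3=179, M4=236, M5=289, M6=304
Σ MᵢCᵢ = 0·81 + 81·121 + 179·97 + 236·119 + 289·41 + 304·94 = 0 + 9801 + 17363 + 28084 + 11849 + 28576 = 95673
Σ Rᵢ = 0 + 23 + 40 + 66 + 26 + 68 = 223
N̂ = 95673 / 223 ≈ 429.0 → 429

N ≈ 429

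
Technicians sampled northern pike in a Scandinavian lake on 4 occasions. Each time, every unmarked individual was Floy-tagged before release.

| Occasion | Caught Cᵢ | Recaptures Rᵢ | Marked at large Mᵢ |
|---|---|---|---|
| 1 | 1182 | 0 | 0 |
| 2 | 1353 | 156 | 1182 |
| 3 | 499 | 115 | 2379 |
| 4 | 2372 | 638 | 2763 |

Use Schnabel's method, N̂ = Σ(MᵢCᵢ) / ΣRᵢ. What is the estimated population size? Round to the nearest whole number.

N ≈ 10,275

Σ MᵢCᵢ = 0·1182 + 1182·1353 + 2379·499 + 2763·2372 = 0 + 1599246 + 1187121 + 6553836 = 9340203
Σ Rᵢ = 0 + 156 + 115 + 638 = 909
N̂ = 9340203 / 909 ≈ 10275.3 → 10275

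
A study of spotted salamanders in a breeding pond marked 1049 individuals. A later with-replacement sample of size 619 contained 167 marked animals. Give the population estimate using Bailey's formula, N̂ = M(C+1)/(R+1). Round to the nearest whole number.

N ≈ 3871

N̂ = 1049·(619+1)/(167+1) = 1049·620/168 = 650380/168 ≈ 3871.3 → 3871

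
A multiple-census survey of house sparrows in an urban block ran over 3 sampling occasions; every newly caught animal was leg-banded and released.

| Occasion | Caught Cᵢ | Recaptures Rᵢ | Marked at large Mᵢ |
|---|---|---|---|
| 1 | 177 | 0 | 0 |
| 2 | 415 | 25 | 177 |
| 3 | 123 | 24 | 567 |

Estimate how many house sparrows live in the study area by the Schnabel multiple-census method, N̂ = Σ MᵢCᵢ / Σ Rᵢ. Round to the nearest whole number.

Σ MᵢCᵢ = 0·177 + 177·415 + 567·123 = 0 + 73455 + 69741 = 143196
Σ Rᵢ = 0 + 25 + 24 = 49
N̂ = 143196 / 49 ≈ 2922.4 → 2922

N ≈ 2922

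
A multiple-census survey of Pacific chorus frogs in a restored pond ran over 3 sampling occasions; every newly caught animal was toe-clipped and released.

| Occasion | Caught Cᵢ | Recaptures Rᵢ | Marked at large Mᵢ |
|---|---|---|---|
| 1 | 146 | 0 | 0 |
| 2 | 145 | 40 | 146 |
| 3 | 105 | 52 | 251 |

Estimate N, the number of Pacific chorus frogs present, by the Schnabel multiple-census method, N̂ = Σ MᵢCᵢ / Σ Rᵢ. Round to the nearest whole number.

N ≈ 517

Σ MᵢCᵢ = 0·146 + 146·145 + 251·105 = 0 + 21170 + 26355 = 47525
Σ Rᵢ = 0 + 40 + 52 = 92
N̂ = 47525 / 92 ≈ 516.6 → 517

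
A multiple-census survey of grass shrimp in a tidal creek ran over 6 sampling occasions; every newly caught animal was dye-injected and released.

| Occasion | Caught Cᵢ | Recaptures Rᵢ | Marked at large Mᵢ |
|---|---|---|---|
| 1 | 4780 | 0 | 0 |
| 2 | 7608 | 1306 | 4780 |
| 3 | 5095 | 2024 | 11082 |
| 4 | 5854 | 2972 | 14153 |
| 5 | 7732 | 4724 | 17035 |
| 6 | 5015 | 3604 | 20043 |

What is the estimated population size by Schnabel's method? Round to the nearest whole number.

Σ MᵢCᵢ = 0·4780 + 4780·7608 + 11082·5095 + 14153·5854 + 17035·7732 + 20043·5015 = 0 + 36366240 + 56462790 + 82851662 + 131714620 + 100515645 = 407910957
Σ Rᵢ = 0 + 1306 + 2024 + 2972 + 4724 + 3604 = 14630
N̂ = 407910957 / 14630 ≈ 27881.8 → 27882

N ≈ 27,882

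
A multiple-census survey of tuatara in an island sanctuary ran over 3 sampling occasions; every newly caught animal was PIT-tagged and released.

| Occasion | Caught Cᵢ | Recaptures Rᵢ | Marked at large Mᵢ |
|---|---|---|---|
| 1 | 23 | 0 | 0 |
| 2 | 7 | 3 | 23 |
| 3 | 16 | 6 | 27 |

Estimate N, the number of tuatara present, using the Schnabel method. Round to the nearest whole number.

Σ MᵢCᵢ = 0·23 + 23·7 + 27·16 = 0 + 161 + 432 = 593
Σ Rᵢ = 0 + 3 + 6 = 9
N̂ = 593 / 9 ≈ 65.9 → 66

N ≈ 66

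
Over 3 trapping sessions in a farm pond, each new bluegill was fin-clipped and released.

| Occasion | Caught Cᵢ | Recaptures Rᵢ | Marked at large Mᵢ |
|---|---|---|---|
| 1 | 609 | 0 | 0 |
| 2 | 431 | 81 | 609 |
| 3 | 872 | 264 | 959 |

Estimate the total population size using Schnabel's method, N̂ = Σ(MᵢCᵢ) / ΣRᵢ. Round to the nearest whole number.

N ≈ 3185

Σ MᵢCᵢ = 0·609 + 609·431 + 959·872 = 0 + 262479 + 836248 = 1098727
Σ Rᵢ = 0 + 81 + 264 = 345
N̂ = 1098727 / 345 ≈ 3184.7 → 3185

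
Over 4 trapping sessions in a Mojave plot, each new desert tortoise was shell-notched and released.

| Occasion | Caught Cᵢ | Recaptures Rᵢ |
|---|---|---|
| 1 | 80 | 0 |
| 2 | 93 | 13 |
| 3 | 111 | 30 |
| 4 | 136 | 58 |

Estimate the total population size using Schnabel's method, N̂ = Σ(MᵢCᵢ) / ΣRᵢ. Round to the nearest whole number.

Marked at large before each occasion: Mᵢ = Σⱼ<ᵢ (Cⱼ − Rⱼ) → M1=0, M2=80, M3=160, M4=241
Σ MᵢCᵢ = 0·80 + 80·93 + 160·111 + 241·136 = 0 + 7440 + 17760 + 32776 = 57976
Σ Rᵢ = 0 + 13 + 30 + 58 = 101
N̂ = 57976 / 101 ≈ 574.0 → 574

N ≈ 574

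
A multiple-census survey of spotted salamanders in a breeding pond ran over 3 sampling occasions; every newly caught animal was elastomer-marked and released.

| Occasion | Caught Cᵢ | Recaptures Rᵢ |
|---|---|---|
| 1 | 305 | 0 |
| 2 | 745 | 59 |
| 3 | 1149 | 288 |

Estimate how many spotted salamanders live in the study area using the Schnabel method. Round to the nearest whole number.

Marked at large before each occasion: Mᵢ = Σⱼ<ᵢ (Cⱼ − Rⱼ) → M1=0, M2=305, M3=991
Σ MᵢCᵢ = 0·305 + 305·745 + 991·1149 = 0 + 227225 + 1138659 = 1365884
Σ Rᵢ = 0 + 59 + 288 = 347
N̂ = 1365884 / 347 ≈ 3936.3 → 3936

N ≈ 3936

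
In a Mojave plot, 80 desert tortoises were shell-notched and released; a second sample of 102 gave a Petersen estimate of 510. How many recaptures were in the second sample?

R = 16

From N = M·C/R: R = M·C / N = 80·102 / 510 = 8160 / 510 = 16.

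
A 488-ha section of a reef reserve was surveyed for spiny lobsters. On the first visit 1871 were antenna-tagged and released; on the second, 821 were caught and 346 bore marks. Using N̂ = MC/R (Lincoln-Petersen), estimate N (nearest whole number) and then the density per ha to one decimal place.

N̂ = 1871·821/346 = 1536091/346 ≈ 4439.6 → 4440
Density = N̂ / area = 4440 / 488 ≈ 9.10 → 9.1 per ha

density ≈ 9.1 spiny lobsters per ha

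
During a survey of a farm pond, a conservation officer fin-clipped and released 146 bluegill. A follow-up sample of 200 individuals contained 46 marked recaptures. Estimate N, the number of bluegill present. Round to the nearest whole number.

Lincoln-Petersen assumes M/N = R/C, so N = M·C / R.
N = (146 × 200) / 46 = 29200 / 46 ≈ 634.8 → 635

N ≈ 635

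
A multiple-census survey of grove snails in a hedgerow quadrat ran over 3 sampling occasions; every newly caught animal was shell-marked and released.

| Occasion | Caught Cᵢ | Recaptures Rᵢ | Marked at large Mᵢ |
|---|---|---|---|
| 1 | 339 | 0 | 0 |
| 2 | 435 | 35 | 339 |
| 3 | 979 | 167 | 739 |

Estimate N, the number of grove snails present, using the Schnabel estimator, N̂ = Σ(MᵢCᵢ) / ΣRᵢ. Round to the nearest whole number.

Σ MᵢCᵢ = 0·339 + 339·435 + 739·979 = 0 + 147465 + 723481 = 870946
Σ Rᵢ = 0 + 35 + 167 = 202
N̂ = 870946 / 202 ≈ 4311.6 → 4312

N ≈ 4312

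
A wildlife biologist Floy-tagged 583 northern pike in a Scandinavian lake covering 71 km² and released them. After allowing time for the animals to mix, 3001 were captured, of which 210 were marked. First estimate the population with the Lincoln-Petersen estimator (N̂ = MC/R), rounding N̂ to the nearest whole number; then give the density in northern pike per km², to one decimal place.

density ≈ 117.3 northern pike per km²

N̂ = 583·3001/210 = 1749583/210 ≈ 8331.3 → 8331
Density = N̂ / area = 8331 / 71 ≈ 117.34 → 117.3 per km²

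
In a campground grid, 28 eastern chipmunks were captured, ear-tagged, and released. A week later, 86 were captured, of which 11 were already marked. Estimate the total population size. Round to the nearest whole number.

N ≈ 219

N = (28 × 86) / 11 = 2408 / 11 ≈ 218.9 → 219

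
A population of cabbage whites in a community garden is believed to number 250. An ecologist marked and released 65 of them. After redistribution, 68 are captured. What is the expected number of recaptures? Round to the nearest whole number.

expected recaptures ≈ 18

The marked fraction of the population is 65/250, so in a sample of 68 expect C·(M/N) marked.
E[R] = 65 × 68 / 250 = 4420 / 250 ≈ 17.7 → 18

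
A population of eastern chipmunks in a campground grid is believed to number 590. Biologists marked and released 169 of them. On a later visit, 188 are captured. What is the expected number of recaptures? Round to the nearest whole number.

expected recaptures ≈ 54

The marked fraction of the population is 169/590, so in a sample of 188 expect C·(M/N) marked.
E[R] = 169 × 188 / 590 = 31772 / 590 ≈ 53.9 → 54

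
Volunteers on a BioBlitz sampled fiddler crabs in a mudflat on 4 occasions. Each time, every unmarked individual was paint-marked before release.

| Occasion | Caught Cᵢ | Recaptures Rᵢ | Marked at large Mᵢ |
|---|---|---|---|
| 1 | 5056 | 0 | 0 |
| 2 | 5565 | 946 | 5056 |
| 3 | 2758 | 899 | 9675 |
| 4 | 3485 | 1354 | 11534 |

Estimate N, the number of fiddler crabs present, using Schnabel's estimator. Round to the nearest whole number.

N ≈ 29,702

Σ MᵢCᵢ = 0·5056 + 5056·5565 + 9675·2758 + 11534·3485 = 0 + 28136640 + 26683650 + 40195990 = 95016280
Σ Rᵢ = 0 + 946 + 899 + 1354 = 3199
N̂ = 95016280 / 3199 ≈ 29701.9 → 29702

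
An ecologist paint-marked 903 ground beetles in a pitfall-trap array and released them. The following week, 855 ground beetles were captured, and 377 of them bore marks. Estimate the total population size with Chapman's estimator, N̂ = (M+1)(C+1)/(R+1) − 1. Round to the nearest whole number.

N ≈ 2046

N̂ = (903+1)(855+1)/(377+1) − 1 = 904·856/378 − 1
= 773824/378 − 1 ≈ 2047.2 − 1 ≈ 2046.2 → 2046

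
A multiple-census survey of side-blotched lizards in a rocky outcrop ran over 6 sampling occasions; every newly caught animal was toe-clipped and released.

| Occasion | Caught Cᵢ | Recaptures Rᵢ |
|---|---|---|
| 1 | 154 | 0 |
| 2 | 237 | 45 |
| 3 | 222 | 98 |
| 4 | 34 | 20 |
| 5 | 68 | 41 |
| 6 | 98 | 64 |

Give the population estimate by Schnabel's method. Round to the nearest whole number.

N ≈ 792

Marked at large before each occasion: Mᵢ = Σⱼ<ᵢ (Cⱼ − Rⱼ) → M1=0, M2=154, M3=346, M4=470, M5=484, M6=511
Σ MᵢCᵢ = 0·154 + 154·237 + 346·222 + 470·34 + 484·68 + 511·98 = 0 + 36498 + 76812 + 15980 + 32912 + 50078 = 212280
Σ Rᵢ = 0 + 45 + 98 + 20 + 41 + 64 = 268
N̂ = 212280 / 268 ≈ 792.1 → 792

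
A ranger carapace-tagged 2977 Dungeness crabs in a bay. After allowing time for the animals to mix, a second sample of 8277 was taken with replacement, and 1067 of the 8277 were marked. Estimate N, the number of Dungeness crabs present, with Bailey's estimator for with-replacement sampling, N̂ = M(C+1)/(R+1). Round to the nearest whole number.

N̂ = 2977·(8277+1)/(1067+1) = 2977·8278/1068 = 24643606/1068 ≈ 23074.5 → 23075

N ≈ 23,075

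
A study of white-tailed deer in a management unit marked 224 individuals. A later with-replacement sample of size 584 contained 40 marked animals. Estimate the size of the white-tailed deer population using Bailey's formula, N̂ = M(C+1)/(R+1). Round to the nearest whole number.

N ≈ 3196

N̂ = 224·(584+1)/(40+1) = 224·585/41 = 131040/41 ≈ 3196.1 → 3196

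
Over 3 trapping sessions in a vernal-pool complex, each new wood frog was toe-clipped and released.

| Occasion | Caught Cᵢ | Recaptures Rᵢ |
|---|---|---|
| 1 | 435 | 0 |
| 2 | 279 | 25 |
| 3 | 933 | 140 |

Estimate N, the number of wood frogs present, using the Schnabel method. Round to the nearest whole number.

Marked at large before each occasion: Mᵢ = Σⱼ<ᵢ (Cⱼ − Rⱼ) → M1=0, M2=435, M3=689
Σ MᵢCᵢ = 0·435 + 435·279 + 689·933 = 0 + 121365 + 642837 = 764202
Σ Rᵢ = 0 + 25 + 140 = 165
N̂ = 764202 / 165 ≈ 4631.5 → 4632

N ≈ 4632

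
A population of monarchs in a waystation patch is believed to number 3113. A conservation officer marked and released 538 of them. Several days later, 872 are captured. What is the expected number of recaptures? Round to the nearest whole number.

Expected recaptures E[R] = M·C / N.
E[R] = 538 × 872 / 3113 = 469136 / 3113 ≈ 150.7 → 151

expected recaptures ≈ 151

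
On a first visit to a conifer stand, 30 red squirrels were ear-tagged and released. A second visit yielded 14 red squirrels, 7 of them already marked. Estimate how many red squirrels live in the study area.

N = 60

N = (30 × 14) / 7 = 420 / 7 = 60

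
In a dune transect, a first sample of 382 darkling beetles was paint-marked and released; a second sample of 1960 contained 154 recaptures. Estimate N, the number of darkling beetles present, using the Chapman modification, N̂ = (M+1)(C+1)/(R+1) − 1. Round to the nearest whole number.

N ≈ 4845

N̂ = (382+1)(1960+1)/(154+1) − 1 = 383·1961/155 − 1
= 751063/155 − 1 ≈ 4845.6 − 1 ≈ 4844.6 → 4845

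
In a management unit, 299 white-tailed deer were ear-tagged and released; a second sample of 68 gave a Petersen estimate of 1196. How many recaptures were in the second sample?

R = 17

From N = M·C/R: R = M·C / N = 299·68 / 1196 = 20332 / 1196 = 17.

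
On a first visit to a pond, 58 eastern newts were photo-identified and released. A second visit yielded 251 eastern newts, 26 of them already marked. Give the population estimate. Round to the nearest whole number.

N ≈ 560

The marked fraction in the recapture sample should equal the marked fraction in the population: 26/251 = 58/N.
N = (58 × 251) / 26 = 14558 / 26 ≈ 559.9 → 560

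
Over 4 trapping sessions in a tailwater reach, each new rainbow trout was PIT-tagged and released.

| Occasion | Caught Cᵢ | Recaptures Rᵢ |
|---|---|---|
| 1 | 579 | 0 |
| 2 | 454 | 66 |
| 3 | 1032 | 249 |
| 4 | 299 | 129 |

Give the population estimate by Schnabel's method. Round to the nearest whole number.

N ≈ 4018

Marked at large before each occasion: Mᵢ = Σⱼ<ᵢ (Cⱼ − Rⱼ) → M1=0, M2=579, M3=967, M4=1750
Σ MᵢCᵢ = 0·579 + 579·454 + 967·1032 + 1750·299 = 0 + 262866 + 997944 + 523250 = 1784060
Σ Rᵢ = 0 + 66 + 249 + 129 = 444
N̂ = 1784060 / 444 ≈ 4018.2 → 4018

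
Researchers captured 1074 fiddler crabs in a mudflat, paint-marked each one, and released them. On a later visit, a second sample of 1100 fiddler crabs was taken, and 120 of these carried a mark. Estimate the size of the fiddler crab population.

N = 9845

The marked fraction in the recapture sample should equal the marked fraction in the population: 120/1100 = 1074/N.
N = (1074 × 1100) / 120 = 1181400 / 120 = 9845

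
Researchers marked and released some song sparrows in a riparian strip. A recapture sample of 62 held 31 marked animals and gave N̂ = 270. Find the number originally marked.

From N = M·C/R: M = N·R / C = 270·31 / 62 = 8370 / 62 = 135.

M = 135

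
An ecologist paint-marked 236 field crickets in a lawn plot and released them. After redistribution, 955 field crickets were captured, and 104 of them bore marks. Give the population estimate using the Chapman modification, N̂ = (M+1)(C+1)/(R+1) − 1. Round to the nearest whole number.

N ≈ 2157

N̂ = (236+1)(955+1)/(104+1) − 1 = 237·956/105 − 1
= 226572/105 − 1 ≈ 2157.8 − 1 ≈ 2156.8 → 2157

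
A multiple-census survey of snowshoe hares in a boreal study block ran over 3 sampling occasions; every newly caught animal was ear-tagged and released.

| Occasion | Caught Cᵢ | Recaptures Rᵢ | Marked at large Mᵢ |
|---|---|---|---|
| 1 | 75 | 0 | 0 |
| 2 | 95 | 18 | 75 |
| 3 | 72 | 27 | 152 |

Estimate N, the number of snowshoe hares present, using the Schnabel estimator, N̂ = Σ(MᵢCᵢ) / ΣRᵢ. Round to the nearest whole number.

Σ MᵢCᵢ = 0·75 + 75·95 + 152·72 = 0 + 7125 + 10944 = 18069
Σ Rᵢ = 0 + 18 + 27 = 45
N̂ = 18069 / 45 ≈ 401.5 → 402

N ≈ 402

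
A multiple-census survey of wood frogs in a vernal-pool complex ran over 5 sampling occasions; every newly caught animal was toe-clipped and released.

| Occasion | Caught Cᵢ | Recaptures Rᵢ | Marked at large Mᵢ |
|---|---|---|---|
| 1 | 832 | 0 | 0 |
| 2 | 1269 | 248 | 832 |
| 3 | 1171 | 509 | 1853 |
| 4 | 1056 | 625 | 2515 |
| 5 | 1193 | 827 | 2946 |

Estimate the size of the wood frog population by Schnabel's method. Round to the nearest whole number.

N ≈ 4254

Σ MᵢCᵢ = 0·832 + 832·1269 + 1853·1171 + 2515·1056 + 2946·1193 = 0 + 1055808 + 2169863 + 2655840 + 3514578 = 9396089
Σ Rᵢ = 0 + 248 + 509 + 625 + 827 = 2209
N̂ = 9396089 / 2209 ≈ 4253.5 → 4254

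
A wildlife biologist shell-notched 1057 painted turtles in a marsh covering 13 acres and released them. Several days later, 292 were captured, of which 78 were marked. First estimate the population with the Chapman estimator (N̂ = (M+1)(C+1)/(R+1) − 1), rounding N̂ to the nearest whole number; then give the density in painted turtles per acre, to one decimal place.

density ≈ 301.8 painted turtles per acre

N̂ = 1058·293/79 − 1 = 309994/79 − 1 ≈ 3923.0 → 3923
Density = N̂ / area = 3923 / 13 ≈ 301.77 → 301.8 per acre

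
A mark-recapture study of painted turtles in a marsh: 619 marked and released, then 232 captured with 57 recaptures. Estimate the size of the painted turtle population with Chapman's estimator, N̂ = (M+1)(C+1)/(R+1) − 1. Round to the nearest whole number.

N̂ = (619+1)(232+1)/(57+1) − 1 = 620·233/58 − 1
= 144460/58 − 1 ≈ 2490.7 − 1 ≈ 2489.7 → 2490

N ≈ 2490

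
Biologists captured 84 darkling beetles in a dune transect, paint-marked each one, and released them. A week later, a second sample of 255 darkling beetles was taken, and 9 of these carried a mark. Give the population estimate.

N = 2380

N = (84 × 255) / 9 = 21420 / 9 = 2380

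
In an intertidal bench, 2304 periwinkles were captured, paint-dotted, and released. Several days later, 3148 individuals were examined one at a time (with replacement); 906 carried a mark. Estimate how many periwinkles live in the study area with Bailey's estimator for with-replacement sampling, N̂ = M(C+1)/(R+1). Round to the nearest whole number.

N̂ = 2304·(3148+1)/(906+1) = 2304·3149/907 = 7255296/907 ≈ 7999.2 → 7999

N ≈ 7999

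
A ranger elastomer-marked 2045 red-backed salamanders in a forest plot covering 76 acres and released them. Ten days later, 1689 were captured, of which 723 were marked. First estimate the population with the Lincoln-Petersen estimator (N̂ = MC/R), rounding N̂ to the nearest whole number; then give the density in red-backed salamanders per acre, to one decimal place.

N̂ = 2045·1689/723 = 3454005/723 ≈ 4777.3 → 4777
Density = N̂ / area = 4777 / 76 ≈ 62.86 → 62.9 per acre

density ≈ 62.9 red-backed salamanders per acre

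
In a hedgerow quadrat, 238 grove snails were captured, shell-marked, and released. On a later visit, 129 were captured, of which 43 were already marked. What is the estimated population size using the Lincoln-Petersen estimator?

N = 714

If marked individuals mix randomly, R/C ≈ M/N, giving N ≈ M·C/R.
N = (238 × 129) / 43 = 30702 / 43 = 714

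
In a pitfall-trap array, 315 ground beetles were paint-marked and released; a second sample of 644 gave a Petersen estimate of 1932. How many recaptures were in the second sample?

From N = M·C/R: R = M·C / N = 315·644 / 1932 = 202860 / 1932 = 105.

R = 105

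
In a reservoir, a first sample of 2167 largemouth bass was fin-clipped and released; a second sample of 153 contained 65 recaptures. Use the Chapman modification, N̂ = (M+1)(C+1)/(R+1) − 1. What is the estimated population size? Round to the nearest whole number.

N̂ = (2167+1)(153+1)/(65+1) − 1 = 2168·154/66 − 1
= 333872/66 − 1 ≈ 5058.7 − 1 ≈ 5057.7 → 5058

N ≈ 5058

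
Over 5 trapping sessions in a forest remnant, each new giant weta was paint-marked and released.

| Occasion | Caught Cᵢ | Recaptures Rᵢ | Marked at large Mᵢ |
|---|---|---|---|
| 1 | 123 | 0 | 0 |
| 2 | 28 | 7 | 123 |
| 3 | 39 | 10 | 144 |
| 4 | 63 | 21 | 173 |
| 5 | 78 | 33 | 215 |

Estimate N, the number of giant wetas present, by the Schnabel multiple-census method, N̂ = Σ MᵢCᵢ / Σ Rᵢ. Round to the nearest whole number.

N ≈ 517

Σ MᵢCᵢ = 0·123 + 123·28 + 144·39 + 173·63 + 215·78 = 0 + 3444 + 5616 + 10899 + 16770 = 36729
Σ Rᵢ = 0 + 7 + 10 + 21 + 33 = 71
N̂ = 36729 / 71 ≈ 517.3 → 517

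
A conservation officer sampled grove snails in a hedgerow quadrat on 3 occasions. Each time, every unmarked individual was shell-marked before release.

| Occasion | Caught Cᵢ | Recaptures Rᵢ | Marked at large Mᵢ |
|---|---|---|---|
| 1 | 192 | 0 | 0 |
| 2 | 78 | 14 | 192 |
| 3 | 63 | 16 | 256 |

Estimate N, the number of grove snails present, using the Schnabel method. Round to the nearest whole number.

N ≈ 1037

Σ MᵢCᵢ = 0·192 + 192·78 + 256·63 = 0 + 14976 + 16128 = 31104
Σ Rᵢ = 0 + 14 + 16 = 30
N̂ = 31104 / 30 ≈ 1036.8 → 1037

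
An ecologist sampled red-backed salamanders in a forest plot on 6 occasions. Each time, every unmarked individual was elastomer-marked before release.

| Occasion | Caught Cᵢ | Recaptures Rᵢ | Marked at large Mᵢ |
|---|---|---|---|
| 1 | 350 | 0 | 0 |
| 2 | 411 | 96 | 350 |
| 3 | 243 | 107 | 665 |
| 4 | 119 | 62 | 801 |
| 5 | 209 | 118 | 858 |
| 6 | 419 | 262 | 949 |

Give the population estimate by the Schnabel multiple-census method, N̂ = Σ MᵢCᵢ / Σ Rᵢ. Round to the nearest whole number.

Σ MᵢCᵢ = 0·350 + 350·411 + 665·243 + 801·119 + 858·209 + 949·419 = 0 + 143850 + 161595 + 95319 + 179322 + 397631 = 977717
Σ Rᵢ = 0 + 96 + 107 + 62 + 118 + 262 = 645
N̂ = 977717 / 645 ≈ 1515.8 → 1516

N ≈ 1516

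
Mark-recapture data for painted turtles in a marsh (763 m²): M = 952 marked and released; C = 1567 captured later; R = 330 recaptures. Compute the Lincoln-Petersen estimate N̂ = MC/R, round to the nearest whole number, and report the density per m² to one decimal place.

density ≈ 5.9 painted turtles per m²

N̂ = 952·1567/330 = 1491784/330 ≈ 4520.6 → 4521
Density = N̂ / area = 4521 / 763 ≈ 5.93 → 5.9 per m²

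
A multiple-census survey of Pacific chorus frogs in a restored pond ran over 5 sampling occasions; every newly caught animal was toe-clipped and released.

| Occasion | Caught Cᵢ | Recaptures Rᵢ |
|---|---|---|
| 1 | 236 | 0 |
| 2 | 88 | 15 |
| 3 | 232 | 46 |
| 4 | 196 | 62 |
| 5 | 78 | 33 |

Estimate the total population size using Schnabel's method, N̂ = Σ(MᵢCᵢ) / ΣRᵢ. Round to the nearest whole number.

Marked at large before each occasion: Mᵢ = Σⱼ<ᵢ (Cⱼ − Rⱼ) → M1=0, M2=236, M3=309, M4=495, M5=629
Σ MᵢCᵢ = 0·236 + 236·88 + 309·232 + 495·196 + 629·78 = 0 + 20768 + 71688 + 97020 + 49062 = 238538
Σ Rᵢ = 0 + 15 + 46 + 62 + 33 = 156
N̂ = 238538 / 156 ≈ 1529.1 → 1529

N ≈ 1529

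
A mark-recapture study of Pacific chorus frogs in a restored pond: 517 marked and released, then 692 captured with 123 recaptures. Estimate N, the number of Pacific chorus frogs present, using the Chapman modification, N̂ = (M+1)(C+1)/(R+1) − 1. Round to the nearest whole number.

N̂ = (517+1)(692+1)/(123+1) − 1 = 518·693/124 − 1
= 358974/124 − 1 ≈ 2895.0 − 1 ≈ 2894.0 → 2894

N ≈ 2894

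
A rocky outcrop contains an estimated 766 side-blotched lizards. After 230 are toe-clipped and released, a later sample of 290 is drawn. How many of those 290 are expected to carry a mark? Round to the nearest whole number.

The marked fraction of the population is 230/766, so in a sample of 290 expect C·(M/N) marked.
E[R] = 230 × 290 / 766 = 66700 / 766 ≈ 87.1 → 87

expected recaptures ≈ 87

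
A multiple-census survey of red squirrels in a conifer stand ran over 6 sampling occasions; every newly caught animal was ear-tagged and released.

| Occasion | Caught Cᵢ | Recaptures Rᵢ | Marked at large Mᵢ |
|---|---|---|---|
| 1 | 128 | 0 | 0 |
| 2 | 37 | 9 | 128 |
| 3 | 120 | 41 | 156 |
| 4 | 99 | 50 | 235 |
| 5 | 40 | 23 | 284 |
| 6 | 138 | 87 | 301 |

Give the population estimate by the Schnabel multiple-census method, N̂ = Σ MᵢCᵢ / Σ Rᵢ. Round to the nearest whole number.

N ≈ 474

Σ MᵢCᵢ = 0·128 + 128·37 + 156·120 + 235·99 + 284·40 + 301·138 = 0 + 4736 + 18720 + 23265 + 11360 + 41538 = 99619
Σ Rᵢ = 0 + 9 + 41 + 50 + 23 + 87 = 210
N̂ = 99619 / 210 ≈ 474.4 → 474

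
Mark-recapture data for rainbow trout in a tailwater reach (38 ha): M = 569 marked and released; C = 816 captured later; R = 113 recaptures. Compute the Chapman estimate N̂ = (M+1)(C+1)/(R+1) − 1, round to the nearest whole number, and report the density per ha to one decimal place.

N̂ = 570·817/114 − 1 = 465690/114 − 1 = 4084
Density = N̂ / area = 4084 / 38 ≈ 107.47 → 107.5 per ha

density ≈ 107.5 rainbow trout per ha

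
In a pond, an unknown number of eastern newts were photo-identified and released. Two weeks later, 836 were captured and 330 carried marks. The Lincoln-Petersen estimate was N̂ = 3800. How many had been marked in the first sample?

From N = M·C/R: M = N·R / C = 3800·330 / 836 = 1254000 / 836 = 1500.

M = 1500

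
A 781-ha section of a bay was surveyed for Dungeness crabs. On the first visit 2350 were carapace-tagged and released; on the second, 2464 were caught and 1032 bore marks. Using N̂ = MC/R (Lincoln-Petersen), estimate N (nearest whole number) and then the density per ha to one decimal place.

N̂ = 2350·2464/1032 = 5790400/1032 ≈ 5610.9 → 5611
Density = N̂ / area = 5611 / 781 ≈ 7.18 → 7.2 per ha

density ≈ 7.2 Dungeness crabs per ha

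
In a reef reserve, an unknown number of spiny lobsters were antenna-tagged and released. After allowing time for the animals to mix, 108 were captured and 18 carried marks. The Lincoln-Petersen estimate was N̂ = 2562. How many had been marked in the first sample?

From N = M·C/R: M = N·R / C = 2562·18 / 108 = 46116 / 108 = 427.

M = 427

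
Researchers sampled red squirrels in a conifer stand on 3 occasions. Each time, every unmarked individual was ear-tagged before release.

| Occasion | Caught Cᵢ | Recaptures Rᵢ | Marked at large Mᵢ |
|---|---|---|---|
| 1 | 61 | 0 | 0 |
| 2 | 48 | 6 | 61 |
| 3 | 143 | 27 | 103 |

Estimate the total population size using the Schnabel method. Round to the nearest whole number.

Σ MᵢCᵢ = 0·61 + 61·48 + 103·143 = 0 + 2928 + 14729 = 17657
Σ Rᵢ = 0 + 6 + 27 = 33
N̂ = 17657 / 33 ≈ 535.1 → 535

N ≈ 535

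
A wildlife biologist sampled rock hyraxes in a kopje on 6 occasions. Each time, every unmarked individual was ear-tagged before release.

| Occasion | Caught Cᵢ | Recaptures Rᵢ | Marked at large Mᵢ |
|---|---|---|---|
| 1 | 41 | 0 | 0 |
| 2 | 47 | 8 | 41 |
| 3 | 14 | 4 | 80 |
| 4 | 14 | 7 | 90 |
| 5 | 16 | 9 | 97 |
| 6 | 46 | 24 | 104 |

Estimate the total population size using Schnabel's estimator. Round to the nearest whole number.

Σ MᵢCᵢ = 0·41 + 41·47 + 80·14 + 90·14 + 97·16 + 104·46 = 0 + 1927 + 1120 + 1260 + 1552 + 4784 = 10643
Σ Rᵢ = 0 + 8 + 4 + 7 + 9 + 24 = 52
N̂ = 10643 / 52 ≈ 204.7 → 205

N ≈ 205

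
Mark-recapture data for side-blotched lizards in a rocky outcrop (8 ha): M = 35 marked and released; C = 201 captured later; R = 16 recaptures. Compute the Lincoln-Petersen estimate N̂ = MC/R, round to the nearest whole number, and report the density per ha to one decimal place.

density ≈ 55.0 side-blotched lizards per ha

N̂ = 35·201/16 = 7035/16 ≈ 439.7 → 440
Density = N̂ / area = 440 / 8 = 55.0 per ha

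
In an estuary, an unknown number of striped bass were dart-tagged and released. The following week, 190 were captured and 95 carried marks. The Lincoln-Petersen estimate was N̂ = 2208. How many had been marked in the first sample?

From N = M·C/R: M = N·R / C = 2208·95 / 190 = 209760 / 190 = 1104.

M = 1104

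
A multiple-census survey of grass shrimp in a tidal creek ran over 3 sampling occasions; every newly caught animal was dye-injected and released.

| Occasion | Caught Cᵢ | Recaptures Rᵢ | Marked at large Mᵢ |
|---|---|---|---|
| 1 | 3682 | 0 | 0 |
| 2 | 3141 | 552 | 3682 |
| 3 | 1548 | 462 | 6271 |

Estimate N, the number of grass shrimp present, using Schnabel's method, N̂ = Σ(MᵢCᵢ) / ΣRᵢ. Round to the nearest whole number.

Σ MᵢCᵢ = 0·3682 + 3682·3141 + 6271·1548 = 0 + 11565162 + 9707508 = 21272670
Σ Rᵢ = 0 + 552 + 462 = 1014
N̂ = 21272670 / 1014 ≈ 20979.0 → 20979

N ≈ 20,979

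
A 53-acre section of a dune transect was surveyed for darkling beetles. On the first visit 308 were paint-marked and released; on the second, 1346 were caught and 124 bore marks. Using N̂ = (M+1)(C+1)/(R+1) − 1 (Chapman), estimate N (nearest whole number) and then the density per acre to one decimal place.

N̂ = 309·1347/125 − 1 = 416223/125 − 1 ≈ 3328.8 → 3329
Density = N̂ / area = 3329 / 53 ≈ 62.81 → 62.8 per acre

density ≈ 62.8 darkling beetles per acre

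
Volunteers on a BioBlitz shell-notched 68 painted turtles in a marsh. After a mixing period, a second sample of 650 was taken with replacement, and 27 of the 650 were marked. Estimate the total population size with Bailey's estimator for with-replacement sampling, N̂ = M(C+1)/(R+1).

N̂ = 68·(650+1)/(27+1) = 68·651/28 = 44268/28 = 1581

N = 1581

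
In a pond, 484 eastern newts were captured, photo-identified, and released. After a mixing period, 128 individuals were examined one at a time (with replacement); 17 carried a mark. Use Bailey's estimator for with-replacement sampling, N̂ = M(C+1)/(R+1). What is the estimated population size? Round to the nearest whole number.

N ≈ 3469

N̂ = 484·(128+1)/(17+1) = 484·129/18 = 62436/18 ≈ 3468.7 → 3469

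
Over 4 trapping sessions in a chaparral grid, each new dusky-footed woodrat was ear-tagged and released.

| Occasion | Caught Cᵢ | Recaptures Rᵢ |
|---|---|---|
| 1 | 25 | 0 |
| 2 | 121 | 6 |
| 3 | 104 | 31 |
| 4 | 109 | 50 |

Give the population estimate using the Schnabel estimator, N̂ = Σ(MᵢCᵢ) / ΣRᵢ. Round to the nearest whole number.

Marked at large before each occasion: Mᵢ = Σⱼ<ᵢ (Cⱼ − Rⱼ) → M1=0, M2=25, M3=140, M4=213
Σ MᵢCᵢ = 0·25 + 25·121 + 140·104 + 213·109 = 0 + 3025 + 14560 + 23217 = 40802
Σ Rᵢ = 0 + 6 + 31 + 50 = 87
N̂ = 40802 / 87 ≈ 469.0 → 469

N ≈ 469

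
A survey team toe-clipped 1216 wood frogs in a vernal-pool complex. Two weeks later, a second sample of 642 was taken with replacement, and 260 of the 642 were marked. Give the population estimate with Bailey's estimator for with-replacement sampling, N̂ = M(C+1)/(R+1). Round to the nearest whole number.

N ≈ 2996

N̂ = 1216·(642+1)/(260+1) = 1216·643/261 = 781888/261 ≈ 2995.7 → 2996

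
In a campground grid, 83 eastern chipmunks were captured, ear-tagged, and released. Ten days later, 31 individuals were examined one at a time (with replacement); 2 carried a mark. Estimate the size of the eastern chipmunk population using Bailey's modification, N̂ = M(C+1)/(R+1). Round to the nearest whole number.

N̂ = 83·(31+1)/(2+1) = 83·32/3 = 2656/3 ≈ 885.3 → 885

N ≈ 885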